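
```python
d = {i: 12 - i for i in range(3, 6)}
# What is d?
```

{3: 9, 4: 8, 5: 7}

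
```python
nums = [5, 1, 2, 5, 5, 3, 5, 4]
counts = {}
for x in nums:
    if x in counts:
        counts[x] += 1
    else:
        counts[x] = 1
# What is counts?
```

Initial: counts = {}, nums = [5, 1, 2, 5, 5, 3, 5, 4]
See 5: counts = {5: 1}
See 1: counts = {5: 1, 1: 1}
See 2: counts = {5: 1, 1: 1, 2: 1}
See 5: counts = {5: 2, 1: 1, 2: 1}
See 5: counts = {5: 3, 1: 1, 2: 1}
See 3: counts = {5: 3, 1: 1, 2: 1, 3: 1}
See 5: counts = {5: 4, 1: 1, 2: 1, 3: 1}
See 4: counts = {5: 4, 1: 1, 2: 1, 3: 1, 4: 1}

{5: 4, 1: 1, 2: 1, 3: 1, 4: 1}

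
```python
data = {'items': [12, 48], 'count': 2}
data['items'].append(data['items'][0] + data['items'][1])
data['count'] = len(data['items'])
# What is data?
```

After line 1: data = {'items': [12, 48], 'count': 2}
After line 2 (append 12 + 48 = 60): data = {'items': [12, 48, 60], 'count': 2}
After line 3 (count = len(items) = 3): data = {'items': [12, 48, 60], 'count': 3}

{'items': [12, 48, 60], 'count': 3}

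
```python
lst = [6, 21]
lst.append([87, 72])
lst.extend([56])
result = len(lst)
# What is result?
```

After line 1: lst = [6, 21]
After line 2 (append adds [87, 72] as single element): lst = [6, 21, [87, 72]]
After line 3 (extend unpacks [56], adds 56): lst = [6, 21, [87, 72], 56]
After line 4: result = len(lst) = 4

4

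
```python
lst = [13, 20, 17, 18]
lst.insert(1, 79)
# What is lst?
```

[13, 79, 20, 17, 18]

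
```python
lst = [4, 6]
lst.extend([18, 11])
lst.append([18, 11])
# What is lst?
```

After line 1: lst = [4, 6]
After line 2 (extend unpacks [18, 11]): lst = [4, 6, 18, 11]
After line 3 (append adds [18, 11] as single element): lst = [4, 6, 18, 11, [18, 11]]

[4, 6, 18, 11, [18, 11]]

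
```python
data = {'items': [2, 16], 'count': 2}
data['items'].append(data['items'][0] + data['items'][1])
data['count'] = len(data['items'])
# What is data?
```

After line 1: data = {'items': [2, 16], 'count': 2}
After line 2 (append 2 + 16 = 18): data = {'items': [2, 16, 18], 'count': 2}
After line 3 (count = len(items) = 3): data = {'items': [2, 16, 18], 'count': 3}

{'items': [2, 16, 18], 'count': 3}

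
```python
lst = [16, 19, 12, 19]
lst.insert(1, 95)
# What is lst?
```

[16, 95, 19, 12, 19]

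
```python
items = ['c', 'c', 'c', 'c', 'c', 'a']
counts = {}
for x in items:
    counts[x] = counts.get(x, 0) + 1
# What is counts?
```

Initial: counts = {}, items = ['c', 'c', 'c', 'c', 'c', 'a']
See 'c': counts = {'c': 1}
See 'c': counts = {'c': 2}
See 'c': counts = {'c': 3}
See 'c': counts = {'c': 4}
See 'c': counts = {'c': 5}
See 'a': counts = {'c': 5, 'a': 1}

{'c': 5, 'a': 1}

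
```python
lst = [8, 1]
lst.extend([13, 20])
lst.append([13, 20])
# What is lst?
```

After line 1: lst = [8, 1]
After line 2 (extend unpacks [13, 20]): lst = [8, 1, 13, 20]
After line 3 (append adds [13, 20] as single element): lst = [8, 1, 13, 20, [13, 20]]

[8, 1, 13, 20, [13, 20]]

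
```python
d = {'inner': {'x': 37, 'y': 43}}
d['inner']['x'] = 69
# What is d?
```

After line 1: d = {'inner': {'x': 37, 'y': 43}}
After line 2 (inner x overwritten): d = {'inner': {'x': 69, 'y': 43}}

{'inner': {'x': 69, 'y': 43}}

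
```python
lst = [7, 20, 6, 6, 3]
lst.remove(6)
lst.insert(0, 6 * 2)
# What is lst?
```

After line 1: lst = [7, 20, 6, 6, 3]
After line 2 (remove first 6): lst = [7, 20, 6, 3]
After line 3 (insert 12 at index 0): lst = [12, 7, 20, 6, 3]

[12, 7, 20, 6, 3]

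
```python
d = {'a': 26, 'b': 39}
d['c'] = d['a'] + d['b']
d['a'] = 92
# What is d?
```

After line 1: d = {'a': 26, 'b': 39}
After line 2 (d['c'] = 26 + 39): d = {'a': 26, 'b': 39, 'c': 65}
After line 3: d = {'a': 92, 'b': 39, 'c': 65}

{'a': 92, 'b': 39, 'c': 65}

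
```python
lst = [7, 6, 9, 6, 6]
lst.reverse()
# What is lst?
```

[6, 6, 9, 6, 7]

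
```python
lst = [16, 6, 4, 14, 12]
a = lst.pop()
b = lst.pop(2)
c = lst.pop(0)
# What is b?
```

After line 1: lst = [16, 6, 4, 14, 12]
After line 2 (pop() -> a = 12): lst = [16, 6, 4, 14]
After line 3 (pop(2) -> b = 4): lst = [16, 6, 14]
After line 4 (pop(0) -> c = 16): lst = [6, 14]

4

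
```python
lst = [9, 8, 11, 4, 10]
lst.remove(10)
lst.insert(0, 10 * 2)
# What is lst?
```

After line 1: lst = [9, 8, 11, 4, 10]
After line 2 (remove first 10): lst = [9, 8, 11, 4]
After line 3 (insert 20 at index 0): lst = [20, 9, 8, 11, 4]

[20, 9, 8, 11, 4]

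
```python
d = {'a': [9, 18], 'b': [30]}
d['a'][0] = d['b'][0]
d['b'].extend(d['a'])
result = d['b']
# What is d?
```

After line 1: d = {'a': [9, 18], 'b': [30]}
After line 2 (a[0] = b[0] = 30): d = {'a': [30, 18], 'b': [30]}
After line 3 (b.extend(a) appends [30, 18]): d = {'a': [30, 18], 'b': [30, 30, 18]}
After line 4: result = d['b'] = [30, 30, 18]

{'a': [30, 18], 'b': [30, 30, 18]}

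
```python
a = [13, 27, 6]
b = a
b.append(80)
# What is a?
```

After line 1: a = [13, 27, 6]
After line 2 (b = a is an alias, same object): a = [13, 27, 6], b = [13, 27, 6]
After line 3 (b.append mutates the shared list): a = [13, 27, 6, 80], b = [13, 27, 6, 80]

[13, 27, 6, 80]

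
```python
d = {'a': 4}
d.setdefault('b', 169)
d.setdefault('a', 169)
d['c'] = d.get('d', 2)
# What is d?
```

After line 1: d = {'a': 4}
After line 2 (setdefault adds 'b'=169): d = {'a': 4, 'b': 169}
After line 3 (setdefault 'a' no-op, already exists): d = {'a': 4, 'b': 169}
After line 4 (get('d', 2) returns default since 'd' not in d): d = {'a': 4, 'b': 169, 'c': 2}

{'a': 4, 'b': 169, 'c': 2}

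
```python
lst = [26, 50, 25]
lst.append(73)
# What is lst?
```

[26, 50, 25, 73]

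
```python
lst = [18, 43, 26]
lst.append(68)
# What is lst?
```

[18, 43, 26, 68]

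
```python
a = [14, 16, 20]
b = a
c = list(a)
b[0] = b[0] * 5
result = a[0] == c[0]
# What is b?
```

After line 1: a = [14, 16, 20]
After line 2 (b = a, alias): a = [14, 16, 20], b = [14, 16, 20]
After line 3 (c = list(a) is a copy, new object): c = [14, 16, 20]
After line 4 (b[0] = 14 * 5 = 70; mutates shared a/b): a = b = [70, 16, 20], c = [14, 16, 20]
After line 5 (a[0] = 70, c[0] = 14; result = False)

[70, 16, 20]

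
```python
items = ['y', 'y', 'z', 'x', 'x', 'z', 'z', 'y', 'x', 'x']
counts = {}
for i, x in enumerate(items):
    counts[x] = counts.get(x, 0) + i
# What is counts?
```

Initial: counts = {}, items = ['y', 'y', 'z', 'x', 'x', 'z', 'z', 'y', 'x', 'x']
i=0, x='y': counts = {'y': 0}
i=1, x='y': counts = {'y': 1}
i=2, x='z': counts = {'y': 1, 'z': 2}
i=3, x='x': counts = {'y': 1, 'z': 2, 'x': 3}
i=4, x='x': counts = {'y': 1, 'z': 2, 'x': 7}
i=5, x='z': counts = {'y': 1, 'z': 7, 'x': 7}
i=6, x='z': counts = {'y': 1, 'z': 13, 'x': 7}
i=7, x='y': counts = {'y': 8, 'z': 13, 'x': 7}
i=8, x='x': counts = {'y': 8, 'z': 13, 'x': 15}
i=9, x='x': counts = {'y': 8, 'z': 13, 'x': 24}

{'y': 8, 'z': 13, 'x': 24}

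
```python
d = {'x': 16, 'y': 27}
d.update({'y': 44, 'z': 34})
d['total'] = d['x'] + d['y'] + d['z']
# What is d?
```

After line 1: d = {'x': 16, 'y': 27}
After line 2 (y overwritten, z added): d = {'x': 16, 'y': 44, 'z': 34}
After line 3 (total = 16 + 44 + 34 = 94): d = {'x': 16, 'y': 44, 'z': 34, 'total': 94}

{'x': 16, 'y': 44, 'z': 34, 'total': 94}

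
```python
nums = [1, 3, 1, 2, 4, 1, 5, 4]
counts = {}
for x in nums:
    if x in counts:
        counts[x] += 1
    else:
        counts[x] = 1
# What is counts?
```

Initial: counts = {}, nums = [1, 3, 1, 2, 4, 1, 5, 4]
See 1: counts = {1: 1}
See 3: counts = {1: 1, 3: 1}
See 1: counts = {1: 2, 3: 1}
See 2: counts = {1: 2, 3: 1, 2: 1}
See 4: counts = {1: 2, 3: 1, 2: 1, 4: 1}
See 1: counts = {1: 3, 3: 1, 2: 1, 4: 1}
See 5: counts = {1: 3, 3: 1, 2: 1, 4: 1, 5: 1}
See 4: counts = {1: 3, 3: 1, 2: 1, 4: 2, 5: 1}

{1: 3, 3: 1, 2: 1, 4: 2, 5: 1}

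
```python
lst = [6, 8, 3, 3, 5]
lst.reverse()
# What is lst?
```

[5, 3, 3, 8, 6]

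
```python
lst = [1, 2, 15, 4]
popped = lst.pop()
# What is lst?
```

[1, 2, 15]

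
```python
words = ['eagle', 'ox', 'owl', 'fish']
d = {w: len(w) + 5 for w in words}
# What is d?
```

{'eagle': 10, 'ox': 7, 'owl': 8, 'fish': 9}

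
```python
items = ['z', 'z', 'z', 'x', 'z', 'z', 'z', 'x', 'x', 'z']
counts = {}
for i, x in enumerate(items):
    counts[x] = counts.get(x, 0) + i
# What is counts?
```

Initial: counts = {}, items = ['z', 'z', 'z', 'x', 'z', 'z', 'z', 'x', 'x', 'z']
i=0, x='z': counts = {'z': 0}
i=1, x='z': counts = {'z': 1}
i=2, x='z': counts = {'z': 3}
i=3, x='x': counts = {'z': 3, 'x': 3}
i=4, x='z': counts = {'z': 7, 'x': 3}
i=5, x='z': counts = {'z': 12, 'x': 3}
i=6, x='z': counts = {'z': 18, 'x': 3}
i=7, x='x': counts = {'z': 18, 'x': 10}
i=8, x='x': counts = {'z': 18, 'x': 18}
i=9, x='z': counts = {'z': 27, 'x': 18}

{'z': 27, 'x': 18}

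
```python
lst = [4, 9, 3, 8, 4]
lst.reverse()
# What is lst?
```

[4, 8, 3, 9, 4]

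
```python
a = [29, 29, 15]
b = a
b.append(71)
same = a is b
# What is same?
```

After line 1: a = [29, 29, 15]
After line 2 (b = a is an alias, same object): a = [29, 29, 15], b = [29, 29, 15]
After line 3 (b.append mutates the shared list): a = [29, 29, 15, 71], b = [29, 29, 15, 71]
After line 4 (same = a is b; same object -> True): same = True

True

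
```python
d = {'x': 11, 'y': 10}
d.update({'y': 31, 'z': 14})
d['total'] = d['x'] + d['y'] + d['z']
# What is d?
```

After line 1: d = {'x': 11, 'y': 10}
After line 2 (y overwritten, z added): d = {'x': 11, 'y': 31, 'z': 14}
After line 3 (total = 11 + 31 + 14 = 56): d = {'x': 11, 'y': 31, 'z': 14, 'total': 56}

{'x': 11, 'y': 31, 'z': 14, 'total': 56}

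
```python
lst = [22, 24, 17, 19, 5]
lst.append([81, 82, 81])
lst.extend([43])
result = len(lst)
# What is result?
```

After line 1: lst = [22, 24, 17, 19, 5]
After line 2 (append adds [81, 82, 81] as single element): lst = [22, 24, 17, 19, 5, [81, 82, 81]]
After line 3 (extend unpacks [43], adds 43): lst = [22, 24, 17, 19, 5, [81, 82, 81], 43]
After line 4: result = len(lst) = 7

7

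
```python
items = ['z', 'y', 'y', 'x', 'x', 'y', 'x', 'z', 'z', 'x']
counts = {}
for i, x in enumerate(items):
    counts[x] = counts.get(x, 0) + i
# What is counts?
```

Initial: counts = {}, items = ['z', 'y', 'y', 'x', 'x', 'y', 'x', 'z', 'z', 'x']
i=0, x='z': counts = {'z': 0}
i=1, x='y': counts = {'z': 0, 'y': 1}
i=2, x='y': counts = {'z': 0, 'y': 3}
i=3, x='x': counts = {'z': 0, 'y': 3, 'x': 3}
i=4, x='x': counts = {'z': 0, 'y': 3, 'x': 7}
i=5, x='y': counts = {'z': 0, 'y': 8, 'x': 7}
i=6, x='x': counts = {'z': 0, 'y': 8, 'x': 13}
i=7, x='z': counts = {'z': 7, 'y': 8, 'x': 13}
i=8, x='z': counts = {'z': 15, 'y': 8, 'x': 13}
i=9, x='x': counts = {'z': 15, 'y': 8, 'x': 22}

{'z': 15, 'y': 8, 'x': 22}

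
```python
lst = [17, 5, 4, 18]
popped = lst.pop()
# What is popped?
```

18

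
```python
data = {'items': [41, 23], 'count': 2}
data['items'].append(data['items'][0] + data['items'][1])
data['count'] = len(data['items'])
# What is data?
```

After line 1: data = {'items': [41, 23], 'count': 2}
After line 2 (append 41 + 23 = 64): data = {'items': [41, 23, 64], 'count': 2}
After line 3 (count = len(items) = 3): data = {'items': [41, 23, 64], 'count': 3}

{'items': [41, 23, 64], 'count': 3}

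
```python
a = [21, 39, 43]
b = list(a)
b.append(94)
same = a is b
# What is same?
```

After line 1: a = [21, 39, 43]
After line 2 (b = list(a) is a shallow copy, new object): a = [21, 39, 43], b = [21, 39, 43]
After line 3 (append only mutates b): a = [21, 39, 43], b = [21, 39, 43, 94]
After line 4 (same = a is b; different objects -> False): same = False

False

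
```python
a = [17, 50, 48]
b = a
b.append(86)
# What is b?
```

After line 1: a = [17, 50, 48]
After line 2 (b = a is an alias, same object): a = [17, 50, 48], b = [17, 50, 48]
After line 3 (b.append mutates the shared list): a = [17, 50, 48, 86], b = [17, 50, 48, 86]

[17, 50, 48, 86]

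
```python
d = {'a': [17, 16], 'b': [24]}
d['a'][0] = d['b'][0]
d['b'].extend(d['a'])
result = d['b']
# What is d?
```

After line 1: d = {'a': [17, 16], 'b': [24]}
After line 2 (a[0] = b[0] = 24): d = {'a': [24, 16], 'b': [24]}
After line 3 (b.extend(a) appends [24, 16]): d = {'a': [24, 16], 'b': [24, 24, 16]}
After line 4: result = d['b'] = [24, 24, 16]

{'a': [24, 16], 'b': [24, 24, 16]}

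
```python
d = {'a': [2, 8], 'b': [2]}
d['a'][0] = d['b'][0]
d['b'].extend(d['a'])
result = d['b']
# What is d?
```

After line 1: d = {'a': [2, 8], 'b': [2]}
After line 2 (a[0] = b[0] = 2): d = {'a': [2, 8], 'b': [2]}
After line 3 (b.extend(a) appends [2, 8]): d = {'a': [2, 8], 'b': [2, 2, 8]}
After line 4: result = d['b'] = [2, 2, 8]

{'a': [2, 8], 'b': [2, 2, 8]}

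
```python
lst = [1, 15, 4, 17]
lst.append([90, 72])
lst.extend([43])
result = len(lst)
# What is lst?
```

After line 1: lst = [1, 15, 4, 17]
After line 2 (append adds [90, 72] as single element): lst = [1, 15, 4, 17, [90, 72]]
After line 3 (extend unpacks [43], adds 43): lst = [1, 15, 4, 17, [90, 72], 43]
After line 4: result = len(lst) = 6

[1, 15, 4, 17, [90, 72], 43]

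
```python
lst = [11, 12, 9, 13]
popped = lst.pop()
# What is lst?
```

[11, 12, 9]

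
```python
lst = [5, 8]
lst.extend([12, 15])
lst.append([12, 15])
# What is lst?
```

After line 1: lst = [5, 8]
After line 2 (extend unpacks [12, 15]): lst = [5, 8, 12, 15]
After line 3 (append adds [12, 15] as single element): lst = [5, 8, 12, 15, [12, 15]]

[5, 8, 12, 15, [12, 15]]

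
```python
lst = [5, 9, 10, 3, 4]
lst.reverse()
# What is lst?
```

[4, 3, 10, 9, 5]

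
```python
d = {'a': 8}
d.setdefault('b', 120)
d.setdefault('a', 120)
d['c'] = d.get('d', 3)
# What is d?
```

After line 1: d = {'a': 8}
After line 2 (setdefault adds 'b'=120): d = {'a': 8, 'b': 120}
After line 3 (setdefault 'a' no-op, already exists): d = {'a': 8, 'b': 120}
After line 4 (get('d', 3) returns default since 'd' not in d): d = {'a': 8, 'b': 120, 'c': 3}

{'a': 8, 'b': 120, 'c': 3}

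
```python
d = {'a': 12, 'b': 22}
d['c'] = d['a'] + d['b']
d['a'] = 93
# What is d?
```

After line 1: d = {'a': 12, 'b': 22}
After line 2 (d['c'] = 12 + 22): d = {'a': 12, 'b': 22, 'c': 34}
After line 3: d = {'a': 93, 'b': 22, 'c': 34}

{'a': 93, 'b': 22, 'c': 34}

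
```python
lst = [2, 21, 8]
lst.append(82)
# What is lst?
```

[2, 21, 8, 82]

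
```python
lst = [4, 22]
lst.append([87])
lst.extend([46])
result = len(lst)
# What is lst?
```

After line 1: lst = [4, 22]
After line 2 (append adds [87] as single element): lst = [4, 22, [87]]
After line 3 (extend unpacks [46], adds 46): lst = [4, 22, [87], 46]
After line 4: result = len(lst) = 4

[4, 22, [87], 46]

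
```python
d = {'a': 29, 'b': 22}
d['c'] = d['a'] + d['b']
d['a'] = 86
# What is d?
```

After line 1: d = {'a': 29, 'b': 22}
After line 2 (d['c'] = 29 + 22): d = {'a': 29, 'b': 22, 'c': 51}
After line 3: d = {'a': 86, 'b': 22, 'c': 51}

{'a': 86, 'b': 22, 'c': 51}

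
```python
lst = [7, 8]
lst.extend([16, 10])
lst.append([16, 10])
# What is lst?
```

After line 1: lst = [7, 8]
After line 2 (extend unpacks [16, 10]): lst = [7, 8, 16, 10]
After line 3 (append adds [16, 10] as single element): lst = [7, 8, 16, 10, [16, 10]]

[7, 8, 16, 10, [16, 10]]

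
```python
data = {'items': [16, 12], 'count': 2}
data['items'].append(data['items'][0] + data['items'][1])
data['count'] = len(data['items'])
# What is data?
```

After line 1: data = {'items': [16, 12], 'count': 2}
After line 2 (append 16 + 12 = 28): data = {'items': [16, 12, 28], 'count': 2}
After line 3 (count = len(items) = 3): data = {'items': [16, 12, 28], 'count': 3}

{'items': [16, 12, 28], 'count': 3}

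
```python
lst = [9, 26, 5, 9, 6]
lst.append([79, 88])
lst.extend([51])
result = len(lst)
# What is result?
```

After line 1: lst = [9, 26, 5, 9, 6]
After line 2 (append adds [79, 88] as single element): lst = [9, 26, 5, 9, 6, [79, 88]]
After line 3 (extend unpacks [51], adds 51): lst = [9, 26, 5, 9, 6, [79, 88], 51]
After line 4: result = len(lst) = 7

7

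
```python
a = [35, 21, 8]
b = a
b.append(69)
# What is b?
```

After line 1: a = [35, 21, 8]
After line 2 (b = a is an alias, same object): a = [35, 21, 8], b = [35, 21, 8]
After line 3 (b.append mutates the shared list): a = [35, 21, 8, 69], b = [35, 21, 8, 69]

[35, 21, 8, 69]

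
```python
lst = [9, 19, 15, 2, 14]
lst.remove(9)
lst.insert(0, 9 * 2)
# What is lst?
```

After line 1: lst = [9, 19, 15, 2, 14]
After line 2 (remove first 9): lst = [19, 15, 2, 14]
After line 3 (insert 18 at index 0): lst = [18, 19, 15, 2, 14]

[18, 19, 15, 2, 14]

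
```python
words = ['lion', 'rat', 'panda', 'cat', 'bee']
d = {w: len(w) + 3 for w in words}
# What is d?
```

{'lion': 7, 'rat': 6, 'panda': 8, 'cat': 6, 'bee': 6}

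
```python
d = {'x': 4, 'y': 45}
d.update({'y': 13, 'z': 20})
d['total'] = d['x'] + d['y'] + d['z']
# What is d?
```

After line 1: d = {'x': 4, 'y': 45}
After line 2 (y overwritten, z added): d = {'x': 4, 'y': 13, 'z': 20}
After line 3 (total = 4 + 13 + 20 = 37): d = {'x': 4, 'y': 13, 'z': 20, 'total': 37}

{'x': 4, 'y': 13, 'z': 20, 'total': 37}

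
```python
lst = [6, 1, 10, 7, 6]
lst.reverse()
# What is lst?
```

[6, 7, 10, 1, 6]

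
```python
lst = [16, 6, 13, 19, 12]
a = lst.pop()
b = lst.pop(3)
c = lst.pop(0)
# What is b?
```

After line 1: lst = [16, 6, 13, 19, 12]
After line 2 (pop() -> a = 12): lst = [16, 6, 13, 19]
After line 3 (pop(3) -> b = 19): lst = [16, 6, 13]
After line 4 (pop(0) -> c = 16): lst = [6, 13]

19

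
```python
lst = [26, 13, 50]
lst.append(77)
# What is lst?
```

[26, 13, 50, 77]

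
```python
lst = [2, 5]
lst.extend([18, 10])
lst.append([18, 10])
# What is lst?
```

After line 1: lst = [2, 5]
After line 2 (extend unpacks [18, 10]): lst = [2, 5, 18, 10]
After line 3 (append adds [18, 10] as single element): lst = [2, 5, 18, 10, [18, 10]]

[2, 5, 18, 10, [18, 10]]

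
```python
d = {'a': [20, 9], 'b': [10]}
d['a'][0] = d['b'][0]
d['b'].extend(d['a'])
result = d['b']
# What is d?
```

After line 1: d = {'a': [20, 9], 'b': [10]}
After line 2 (a[0] = b[0] = 10): d = {'a': [10, 9], 'b': [10]}
After line 3 (b.extend(a) appends [10, 9]): d = {'a': [10, 9], 'b': [10, 10, 9]}
After line 4: result = d['b'] = [10, 10, 9]

{'a': [10, 9], 'b': [10, 10, 9]}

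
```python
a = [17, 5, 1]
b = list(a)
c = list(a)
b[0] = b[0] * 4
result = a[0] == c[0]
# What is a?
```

After line 1: a = [17, 5, 1]
After line 2 (b = list(a), copy): a = [17, 5, 1], b = [17, 5, 1]
After line 3 (c = list(a) is a copy, new object): c = [17, 5, 1]
After line 4 (b[0] = 17 * 4 = 68; only b mutates (copy)): a = [17, 5, 1], b = [68, 5, 1], c = [17, 5, 1]
After line 5 (a[0] = 17, c[0] = 17; result = True)

[17, 5, 1]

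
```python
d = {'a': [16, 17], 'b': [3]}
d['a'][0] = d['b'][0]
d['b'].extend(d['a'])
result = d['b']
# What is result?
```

After line 1: d = {'a': [16, 17], 'b': [3]}
After line 2 (a[0] = b[0] = 3): d = {'a': [3, 17], 'b': [3]}
After line 3 (b.extend(a) appends [3, 17]): d = {'a': [3, 17], 'b': [3, 3, 17]}
After line 4: result = d['b'] = [3, 3, 17]

[3, 3, 17]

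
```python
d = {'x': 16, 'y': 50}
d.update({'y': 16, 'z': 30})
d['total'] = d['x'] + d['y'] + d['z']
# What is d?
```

After line 1: d = {'x': 16, 'y': 50}
After line 2 (y overwritten, z added): d = {'x': 16, 'y': 16, 'z': 30}
After line 3 (total = 16 + 16 + 30 = 62): d = {'x': 16, 'y': 16, 'z': 30, 'total': 62}

{'x': 16, 'y': 16, 'z': 30, 'total': 62}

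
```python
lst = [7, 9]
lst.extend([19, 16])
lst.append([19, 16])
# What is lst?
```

After line 1: lst = [7, 9]
After line 2 (extend unpacks [19, 16]): lst = [7, 9, 19, 16]
After line 3 (append adds [19, 16] as single element): lst = [7, 9, 19, 16, [19, 16]]

[7, 9, 19, 16, [19, 16]]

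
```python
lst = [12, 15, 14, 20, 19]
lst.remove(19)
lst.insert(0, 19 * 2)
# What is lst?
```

After line 1: lst = [12, 15, 14, 20, 19]
After line 2 (remove first 19): lst = [12, 15, 14, 20]
After line 3 (insert 38 at index 0): lst = [38, 12, 15, 14, 20]

[38, 12, 15, 14, 20]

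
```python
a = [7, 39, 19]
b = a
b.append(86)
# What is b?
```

After line 1: a = [7, 39, 19]
After line 2 (b = a is an alias, same object): a = [7, 39, 19], b = [7, 39, 19]
After line 3 (b.append mutates the shared list): a = [7, 39, 19, 86], b = [7, 39, 19, 86]

[7, 39, 19, 86]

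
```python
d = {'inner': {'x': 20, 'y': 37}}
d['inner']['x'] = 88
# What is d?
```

After line 1: d = {'inner': {'x': 20, 'y': 37}}
After line 2 (inner x overwritten): d = {'inner': {'x': 88, 'y': 37}}

{'inner': {'x': 88, 'y': 37}}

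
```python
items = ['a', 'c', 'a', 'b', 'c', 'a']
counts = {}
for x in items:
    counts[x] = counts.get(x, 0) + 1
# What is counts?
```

Initial: counts = {}, items = ['a', 'c', 'a', 'b', 'c', 'a']
See 'a': counts = {'a': 1}
See 'c': counts = {'a': 1, 'c': 1}
See 'a': counts = {'a': 2, 'c': 1}
See 'b': counts = {'a': 2, 'c': 1, 'b': 1}
See 'c': counts = {'a': 2, 'c': 2, 'b': 1}
See 'a': counts = {'a': 3, 'c': 2, 'b': 1}

{'a': 3, 'c': 2, 'b': 1}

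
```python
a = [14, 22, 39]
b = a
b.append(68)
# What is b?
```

After line 1: a = [14, 22, 39]
After line 2 (b = a is an alias, same object): a = [14, 22, 39], b = [14, 22, 39]
After line 3 (b.append mutates the shared list): a = [14, 22, 39, 68], b = [14, 22, 39, 68]

[14, 22, 39, 68]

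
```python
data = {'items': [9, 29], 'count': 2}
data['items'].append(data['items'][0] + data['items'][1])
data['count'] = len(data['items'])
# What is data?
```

After line 1: data = {'items': [9, 29], 'count': 2}
After line 2 (append 9 + 29 = 38): data = {'items': [9, 29, 38], 'count': 2}
After line 3 (count = len(items) = 3): data = {'items': [9, 29, 38], 'count': 3}

{'items': [9, 29, 38], 'count': 3}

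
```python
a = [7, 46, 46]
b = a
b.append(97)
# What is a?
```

After line 1: a = [7, 46, 46]
After line 2 (b = a is an alias, same object): a = [7, 46, 46], b = [7, 46, 46]
After line 3 (b.append mutates the shared list): a = [7, 46, 46, 97], b = [7, 46, 46, 97]

[7, 46, 46, 97]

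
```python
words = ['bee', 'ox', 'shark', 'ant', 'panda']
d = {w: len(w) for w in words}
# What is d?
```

{'bee': 3, 'ox': 2, 'shark': 5, 'ant': 3, 'panda': 5}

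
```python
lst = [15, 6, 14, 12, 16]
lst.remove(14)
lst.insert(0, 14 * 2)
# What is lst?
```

After line 1: lst = [15, 6, 14, 12, 16]
After line 2 (remove first 14): lst = [15, 6, 12, 16]
After line 3 (insert 28 at index 0): lst = [28, 15, 6, 12, 16]

[28, 15, 6, 12, 16]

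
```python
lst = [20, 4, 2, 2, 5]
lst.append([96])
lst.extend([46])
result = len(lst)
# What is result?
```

After line 1: lst = [20, 4, 2, 2, 5]
After line 2 (append adds [96] as single element): lst = [20, 4, 2, 2, 5, [96]]
After line 3 (extend unpacks [46], adds 46): lst = [20, 4, 2, 2, 5, [96], 46]
After line 4: result = len(lst) = 7

7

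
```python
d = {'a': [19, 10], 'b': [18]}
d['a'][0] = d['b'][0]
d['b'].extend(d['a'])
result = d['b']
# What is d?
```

After line 1: d = {'a': [19, 10], 'b': [18]}
After line 2 (a[0] = b[0] = 18): d = {'a': [18, 10], 'b': [18]}
After line 3 (b.extend(a) appends [18, 10]): d = {'a': [18, 10], 'b': [18, 18, 10]}
After line 4: result = d['b'] = [18, 18, 10]

{'a': [18, 10], 'b': [18, 18, 10]}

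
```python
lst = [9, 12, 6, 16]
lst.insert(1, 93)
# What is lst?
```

[9, 93, 12, 6, 16]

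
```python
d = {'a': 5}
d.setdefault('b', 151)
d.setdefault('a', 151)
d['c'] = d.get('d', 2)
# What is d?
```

After line 1: d = {'a': 5}
After line 2 (setdefault adds 'b'=151): d = {'a': 5, 'b': 151}
After line 3 (setdefault 'a' no-op, already exists): d = {'a': 5, 'b': 151}
After line 4 (get('d', 2) returns default since 'd' not in d): d = {'a': 5, 'b': 151, 'c': 2}

{'a': 5, 'b': 151, 'c': 2}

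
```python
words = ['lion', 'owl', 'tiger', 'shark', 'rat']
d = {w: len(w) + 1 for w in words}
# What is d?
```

{'lion': 5, 'owl': 4, 'tiger': 6, 'shark': 6, 'rat': 4}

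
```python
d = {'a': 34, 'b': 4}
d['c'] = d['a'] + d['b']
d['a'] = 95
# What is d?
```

After line 1: d = {'a': 34, 'b': 4}
After line 2 (d['c'] = 34 + 4): d = {'a': 34, 'b': 4, 'c': 38}
After line 3: d = {'a': 95, 'b': 4, 'c': 38}

{'a': 95, 'b': 4, 'c': 38}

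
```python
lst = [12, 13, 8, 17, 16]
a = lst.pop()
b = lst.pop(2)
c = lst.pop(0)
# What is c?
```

After line 1: lst = [12, 13, 8, 17, 16]
After line 2 (pop() -> a = 16): lst = [12, 13, 8, 17]
After line 3 (pop(2) -> b = 8): lst = [12, 13, 17]
After line 4 (pop(0) -> c = 12): lst = [13, 17]

12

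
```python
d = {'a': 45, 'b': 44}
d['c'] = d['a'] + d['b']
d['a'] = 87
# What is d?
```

After line 1: d = {'a': 45, 'b': 44}
After line 2 (d['c'] = 45 + 44): d = {'a': 45, 'b': 44, 'c': 89}
After line 3: d = {'a': 87, 'b': 44, 'c': 89}

{'a': 87, 'b': 44, 'c': 89}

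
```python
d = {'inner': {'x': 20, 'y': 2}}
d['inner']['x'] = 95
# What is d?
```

After line 1: d = {'inner': {'x': 20, 'y': 2}}
After line 2 (inner x overwritten): d = {'inner': {'x': 95, 'y': 2}}

{'inner': {'x': 95, 'y': 2}}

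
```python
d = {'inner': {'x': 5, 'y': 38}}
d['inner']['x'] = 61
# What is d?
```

After line 1: d = {'inner': {'x': 5, 'y': 38}}
After line 2 (inner x overwritten): d = {'inner': {'x': 61, 'y': 38}}

{'inner': {'x': 61, 'y': 38}}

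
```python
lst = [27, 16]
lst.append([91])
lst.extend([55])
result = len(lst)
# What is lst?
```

After line 1: lst = [27, 16]
After line 2 (append adds [91] as single element): lst = [27, 16, [91]]
After line 3 (extend unpacks [55], adds 55): lst = [27, 16, [91], 55]
After line 4: result = len(lst) = 4

[27, 16, [91], 55]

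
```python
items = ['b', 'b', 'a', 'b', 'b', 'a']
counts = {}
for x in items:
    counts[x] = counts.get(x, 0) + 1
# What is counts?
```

Initial: counts = {}, items = ['b', 'b', 'a', 'b', 'b', 'a']
See 'b': counts = {'b': 1}
See 'b': counts = {'b': 2}
See 'a': counts = {'b': 2, 'a': 1}
See 'b': counts = {'b': 3, 'a': 1}
See 'b': counts = {'b': 4, 'a': 1}
See 'a': counts = {'b': 4, 'a': 2}

{'b': 4, 'a': 2}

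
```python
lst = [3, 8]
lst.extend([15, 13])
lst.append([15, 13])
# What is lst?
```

After line 1: lst = [3, 8]
After line 2 (extend unpacks [15, 13]): lst = [3, 8, 15, 13]
After line 3 (append adds [15, 13] as single element): lst = [3, 8, 15, 13, [15, 13]]

[3, 8, 15, 13, [15, 13]]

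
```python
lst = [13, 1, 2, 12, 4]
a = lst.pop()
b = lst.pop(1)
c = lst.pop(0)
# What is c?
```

After line 1: lst = [13, 1, 2, 12, 4]
After line 2 (pop() -> a = 4): lst = [13, 1, 2, 12]
After line 3 (pop(1) -> b = 1): lst = [13, 2, 12]
After line 4 (pop(0) -> c = 13): lst = [2, 12]

13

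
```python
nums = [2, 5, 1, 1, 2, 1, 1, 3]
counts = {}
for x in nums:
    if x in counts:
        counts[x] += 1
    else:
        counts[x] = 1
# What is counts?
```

Initial: counts = {}, nums = [2, 5, 1, 1, 2, 1, 1, 3]
See 2: counts = {2: 1}
See 5: counts = {2: 1, 5: 1}
See 1: counts = {2: 1, 5: 1, 1: 1}
See 1: counts = {2: 1, 5: 1, 1: 2}
See 2: counts = {2: 2, 5: 1, 1: 2}
See 1: counts = {2: 2, 5: 1, 1: 3}
See 1: counts = {2: 2, 5: 1, 1: 4}
See 3: counts = {2: 2, 5: 1, 1: 4, 3: 1}

{2: 2, 5: 1, 1: 4, 3: 1}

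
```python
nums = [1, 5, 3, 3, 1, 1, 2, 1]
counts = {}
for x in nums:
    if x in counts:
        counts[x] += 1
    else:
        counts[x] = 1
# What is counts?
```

Initial: counts = {}, nums = [1, 5, 3, 3, 1, 1, 2, 1]
See 1: counts = {1: 1}
See 5: counts = {1: 1, 5: 1}
See 3: counts = {1: 1, 5: 1, 3: 1}
See 3: counts = {1: 1, 5: 1, 3: 2}
See 1: counts = {1: 2, 5: 1, 3: 2}
See 1: counts = {1: 3, 5: 1, 3: 2}
See 2: counts = {1: 3, 5: 1, 3: 2, 2: 1}
See 1: counts = {1: 4, 5: 1, 3: 2, 2: 1}

{1: 4, 5: 1, 3: 2, 2: 1}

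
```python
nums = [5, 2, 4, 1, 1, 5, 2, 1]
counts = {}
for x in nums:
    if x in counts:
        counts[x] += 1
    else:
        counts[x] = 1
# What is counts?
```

Initial: counts = {}, nums = [5, 2, 4, 1, 1, 5, 2, 1]
See 5: counts = {5: 1}
See 2: counts = {5: 1, 2: 1}
See 4: counts = {5: 1, 2: 1, 4: 1}
See 1: counts = {5: 1, 2: 1, 4: 1, 1: 1}
See 1: counts = {5: 1, 2: 1, 4: 1, 1: 2}
See 5: counts = {5: 2, 2: 1, 4: 1, 1: 2}
See 2: counts = {5: 2, 2: 2, 4: 1, 1: 2}
See 1: counts = {5: 2, 2: 2, 4: 1, 1: 3}

{5: 2, 2: 2, 4: 1, 1: 3}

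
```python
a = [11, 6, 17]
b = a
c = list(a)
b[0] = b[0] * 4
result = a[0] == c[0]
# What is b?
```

After line 1: a = [11, 6, 17]
After line 2 (b = a, alias): a = [11, 6, 17], b = [11, 6, 17]
After line 3 (c = list(a) is a copy, new object): c = [11, 6, 17]
After line 4 (b[0] = 11 * 4 = 44; mutates shared a/b): a = b = [44, 6, 17], c = [11, 6, 17]
After line 5 (a[0] = 44, c[0] = 11; result = False)

[44, 6, 17]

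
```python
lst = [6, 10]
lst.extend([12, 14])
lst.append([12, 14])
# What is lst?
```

After line 1: lst = [6, 10]
After line 2 (extend unpacks [12, 14]): lst = [6, 10, 12, 14]
After line 3 (append adds [12, 14] as single element): lst = [6, 10, 12, 14, [12, 14]]

[6, 10, 12, 14, [12, 14]]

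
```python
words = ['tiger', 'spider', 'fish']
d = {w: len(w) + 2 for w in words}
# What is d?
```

{'tiger': 7, 'spider': 8, 'fish': 6}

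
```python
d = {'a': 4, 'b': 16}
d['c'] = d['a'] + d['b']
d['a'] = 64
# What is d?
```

After line 1: d = {'a': 4, 'b': 16}
After line 2 (d['c'] = 4 + 16): d = {'a': 4, 'b': 16, 'c': 20}
After line 3: d = {'a': 64, 'b': 16, 'c': 20}

{'a': 64, 'b': 16, 'c': 20}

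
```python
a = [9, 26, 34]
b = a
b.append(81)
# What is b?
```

After line 1: a = [9, 26, 34]
After line 2 (b = a is an alias, same object): a = [9, 26, 34], b = [9, 26, 34]
After line 3 (b.append mutates the shared list): a = [9, 26, 34, 81], b = [9, 26, 34, 81]

[9, 26, 34, 81]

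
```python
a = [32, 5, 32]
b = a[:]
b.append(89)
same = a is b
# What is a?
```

After line 1: a = [32, 5, 32]
After line 2 (b = a[:] is a shallow copy, new object): a = [32, 5, 32], b = [32, 5, 32]
After line 3 (append only mutates b): a = [32, 5, 32], b = [32, 5, 32, 89]
After line 4 (same = a is b; different objects -> False): same = False

[32, 5, 32]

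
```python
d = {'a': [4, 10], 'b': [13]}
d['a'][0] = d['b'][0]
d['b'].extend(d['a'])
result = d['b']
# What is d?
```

After line 1: d = {'a': [4, 10], 'b': [13]}
After line 2 (a[0] = b[0] = 13): d = {'a': [13, 10], 'b': [13]}
After line 3 (b.extend(a) appends [13, 10]): d = {'a': [13, 10], 'b': [13, 13, 10]}
After line 4: result = d['b'] = [13, 13, 10]

{'a': [13, 10], 'b': [13, 13, 10]}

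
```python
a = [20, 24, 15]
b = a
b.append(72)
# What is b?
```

After line 1: a = [20, 24, 15]
After line 2 (b = a is an alias, same object): a = [20, 24, 15], b = [20, 24, 15]
After line 3 (b.append mutates the shared list): a = [20, 24, 15, 72], b = [20, 24, 15, 72]

[20, 24, 15, 72]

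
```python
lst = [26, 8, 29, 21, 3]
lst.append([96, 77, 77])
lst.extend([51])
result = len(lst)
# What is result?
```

After line 1: lst = [26, 8, 29, 21, 3]
After line 2 (append adds [96, 77, 77] as single element): lst = [26, 8, 29, 21, 3, [96, 77, 77]]
After line 3 (extend unpacks [51], adds 51): lst = [26, 8, 29, 21, 3, [96, 77, 77], 51]
After line 4: result = len(lst) = 7

7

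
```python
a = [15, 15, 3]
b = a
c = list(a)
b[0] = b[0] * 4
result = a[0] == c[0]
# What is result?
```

After line 1: a = [15, 15, 3]
After line 2 (b = a, alias): a = [15, 15, 3], b = [15, 15, 3]
After line 3 (c = list(a) is a copy, new object): c = [15, 15, 3]
After line 4 (b[0] = 15 * 4 = 60; mutates shared a/b): a = b = [60, 15, 3], c = [15, 15, 3]
After line 5 (a[0] = 60, c[0] = 15; result = False)

False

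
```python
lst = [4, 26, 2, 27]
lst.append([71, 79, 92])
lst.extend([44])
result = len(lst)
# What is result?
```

After line 1: lst = [4, 26, 2, 27]
After line 2 (append adds [71, 79, 92] as single element): lst = [4, 26, 2, 27, [71, 79, 92]]
After line 3 (extend unpacks [44], adds 44): lst = [4, 26, 2, 27, [71, 79, 92], 44]
After line 4: result = len(lst) = 6

6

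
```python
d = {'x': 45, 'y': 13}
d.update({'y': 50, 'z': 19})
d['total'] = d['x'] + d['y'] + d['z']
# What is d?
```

After line 1: d = {'x': 45, 'y': 13}
After line 2 (y overwritten, z added): d = {'x': 45, 'y': 50, 'z': 19}
After line 3 (total = 45 + 50 + 19 = 114): d = {'x': 45, 'y': 50, 'z': 19, 'total': 114}

{'x': 45, 'y': 50, 'z': 19, 'total': 114}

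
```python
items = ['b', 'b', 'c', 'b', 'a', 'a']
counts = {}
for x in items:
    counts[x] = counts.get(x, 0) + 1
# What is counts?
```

Initial: counts = {}, items = ['b', 'b', 'c', 'b', 'a', 'a']
See 'b': counts = {'b': 1}
See 'b': counts = {'b': 2}
See 'c': counts = {'b': 2, 'c': 1}
See 'b': counts = {'b': 3, 'c': 1}
See 'a': counts = {'b': 3, 'c': 1, 'a': 1}
See 'a': counts = {'b': 3, 'c': 1, 'a': 2}

{'b': 3, 'c': 1, 'a': 2}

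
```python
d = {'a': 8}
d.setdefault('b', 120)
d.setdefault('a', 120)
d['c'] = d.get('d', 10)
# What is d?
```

After line 1: d = {'a': 8}
After line 2 (setdefault adds 'b'=120): d = {'a': 8, 'b': 120}
After line 3 (setdefault 'a' no-op, already exists): d = {'a': 8, 'b': 120}
After line 4 (get('d', 10) returns default since 'd' not in d): d = {'a': 8, 'b': 120, 'c': 10}

{'a': 8, 'b': 120, 'c': 10}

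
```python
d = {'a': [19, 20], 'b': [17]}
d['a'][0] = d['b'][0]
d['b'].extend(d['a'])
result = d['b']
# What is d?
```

After line 1: d = {'a': [19, 20], 'b': [17]}
After line 2 (a[0] = b[0] = 17): d = {'a': [17, 20], 'b': [17]}
After line 3 (b.extend(a) appends [17, 20]): d = {'a': [17, 20], 'b': [17, 17, 20]}
After line 4: result = d['b'] = [17, 17, 20]

{'a': [17, 20], 'b': [17, 17, 20]}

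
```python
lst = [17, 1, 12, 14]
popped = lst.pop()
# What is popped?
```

14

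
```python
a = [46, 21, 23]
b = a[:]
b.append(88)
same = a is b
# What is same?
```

After line 1: a = [46, 21, 23]
After line 2 (b = a[:] is a shallow copy, new object): a = [46, 21, 23], b = [46, 21, 23]
After line 3 (append only mutates b): a = [46, 21, 23], b = [46, 21, 23, 88]
After line 4 (same = a is b; different objects -> False): same = False

False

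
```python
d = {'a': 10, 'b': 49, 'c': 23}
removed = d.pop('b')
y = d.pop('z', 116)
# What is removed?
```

After line 1: d = {'a': 10, 'b': 49, 'c': 23}
After line 2 (pop 'b' returns 49): d = {'a': 10, 'c': 23}, removed = 49
After line 3 (pop 'z' missing, returns default 116): d = {'a': 10, 'c': 23}, y = 116

49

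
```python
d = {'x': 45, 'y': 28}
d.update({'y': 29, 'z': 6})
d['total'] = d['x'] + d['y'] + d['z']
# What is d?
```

After line 1: d = {'x': 45, 'y': 28}
After line 2 (y overwritten, z added): d = {'x': 45, 'y': 29, 'z': 6}
After line 3 (total = 45 + 29 + 6 = 80): d = {'x': 45, 'y': 29, 'z': 6, 'total': 80}

{'x': 45, 'y': 29, 'z': 6, 'total': 80}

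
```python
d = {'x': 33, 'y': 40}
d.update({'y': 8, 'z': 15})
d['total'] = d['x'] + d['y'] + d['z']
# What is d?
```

After line 1: d = {'x': 33, 'y': 40}
After line 2 (y overwritten, z added): d = {'x': 33, 'y': 8, 'z': 15}
After line 3 (total = 33 + 8 + 15 = 56): d = {'x': 33, 'y': 8, 'z': 15, 'total': 56}

{'x': 33, 'y': 8, 'z': 15, 'total': 56}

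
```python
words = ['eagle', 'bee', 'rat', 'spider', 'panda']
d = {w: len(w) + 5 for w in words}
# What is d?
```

{'eagle': 10, 'bee': 8, 'rat': 8, 'spider': 11, 'panda': 10}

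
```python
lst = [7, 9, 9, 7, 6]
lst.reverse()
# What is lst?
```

[6, 7, 9, 9, 7]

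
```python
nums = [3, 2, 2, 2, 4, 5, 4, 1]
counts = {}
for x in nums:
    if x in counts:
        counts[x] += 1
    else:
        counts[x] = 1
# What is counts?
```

Initial: counts = {}, nums = [3, 2, 2, 2, 4, 5, 4, 1]
See 3: counts = {3: 1}
See 2: counts = {3: 1, 2: 1}
See 2: counts = {3: 1, 2: 2}
See 2: counts = {3: 1, 2: 3}
See 4: counts = {3: 1, 2: 3, 4: 1}
See 5: counts = {3: 1, 2: 3, 4: 1, 5: 1}
See 4: counts = {3: 1, 2: 3, 4: 2, 5: 1}
See 1: counts = {3: 1, 2: 3, 4: 2, 5: 1, 1: 1}

{3: 1, 2: 3, 4: 2, 5: 1, 1: 1}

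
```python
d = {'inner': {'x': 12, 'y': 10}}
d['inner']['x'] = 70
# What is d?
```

After line 1: d = {'inner': {'x': 12, 'y': 10}}
After line 2 (inner x overwritten): d = {'inner': {'x': 70, 'y': 10}}

{'inner': {'x': 70, 'y': 10}}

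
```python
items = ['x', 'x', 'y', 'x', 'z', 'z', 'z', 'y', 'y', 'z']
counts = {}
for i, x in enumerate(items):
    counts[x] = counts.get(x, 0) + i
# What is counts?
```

Initial: counts = {}, items = ['x', 'x', 'y', 'x', 'z', 'z', 'z', 'y', 'y', 'z']
i=0, x='x': counts = {'x': 0}
i=1, x='x': counts = {'x': 1}
i=2, x='y': counts = {'x': 1, 'y': 2}
i=3, x='x': counts = {'x': 4, 'y': 2}
i=4, x='z': counts = {'x': 4, 'y': 2, 'z': 4}
i=5, x='z': counts = {'x': 4, 'y': 2, 'z': 9}
i=6, x='z': counts = {'x': 4, 'y': 2, 'z': 15}
i=7, x='y': counts = {'x': 4, 'y': 9, 'z': 15}
i=8, x='y': counts = {'x': 4, 'y': 17, 'z': 15}
i=9, x='z': counts = {'x': 4, 'y': 17, 'z': 24}

{'x': 4, 'y': 17, 'z': 24}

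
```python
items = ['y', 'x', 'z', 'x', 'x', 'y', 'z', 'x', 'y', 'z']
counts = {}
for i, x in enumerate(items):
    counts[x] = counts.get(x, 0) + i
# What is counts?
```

Initial: counts = {}, items = ['y', 'x', 'z', 'x', 'x', 'y', 'z', 'x', 'y', 'z']
i=0, x='y': counts = {'y': 0}
i=1, x='x': counts = {'y': 0, 'x': 1}
i=2, x='z': counts = {'y': 0, 'x': 1, 'z': 2}
i=3, x='x': counts = {'y': 0, 'x': 4, 'z': 2}
i=4, x='x': counts = {'y': 0, 'x': 8, 'z': 2}
i=5, x='y': counts = {'y': 5, 'x': 8, 'z': 2}
i=6, x='z': counts = {'y': 5, 'x': 8, 'z': 8}
i=7, x='x': counts = {'y': 5, 'x': 15, 'z': 8}
i=8, x='y': counts = {'y': 13, 'x': 15, 'z': 8}
i=9, x='z': counts = {'y': 13, 'x': 15, 'z': 17}

{'y': 13, 'x': 15, 'z': 17}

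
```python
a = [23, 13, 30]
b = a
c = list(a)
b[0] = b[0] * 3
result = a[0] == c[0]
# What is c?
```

After line 1: a = [23, 13, 30]
After line 2 (b = a, alias): a = [23, 13, 30], b = [23, 13, 30]
After line 3 (c = list(a) is a copy, new object): c = [23, 13, 30]
After line 4 (b[0] = 23 * 3 = 69; mutates shared a/b): a = b = [69, 13, 30], c = [23, 13, 30]
After line 5 (a[0] = 69, c[0] = 23; result = False)

[23, 13, 30]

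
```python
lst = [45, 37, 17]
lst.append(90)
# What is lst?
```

[45, 37, 17, 90]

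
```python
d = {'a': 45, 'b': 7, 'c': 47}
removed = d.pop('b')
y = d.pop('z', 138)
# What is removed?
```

After line 1: d = {'a': 45, 'b': 7, 'c': 47}
After line 2 (pop 'b' returns 7): d = {'a': 45, 'c': 47}, removed = 7
After line 3 (pop 'z' missing, returns default 138): d = {'a': 45, 'c': 47}, y = 138

7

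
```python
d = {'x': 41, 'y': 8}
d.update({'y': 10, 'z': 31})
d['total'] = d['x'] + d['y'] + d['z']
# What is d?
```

After line 1: d = {'x': 41, 'y': 8}
After line 2 (y overwritten, z added): d = {'x': 41, 'y': 10, 'z': 31}
After line 3 (total = 41 + 10 + 31 = 82): d = {'x': 41, 'y': 10, 'z': 31, 'total': 82}

{'x': 41, 'y': 10, 'z': 31, 'total': 82}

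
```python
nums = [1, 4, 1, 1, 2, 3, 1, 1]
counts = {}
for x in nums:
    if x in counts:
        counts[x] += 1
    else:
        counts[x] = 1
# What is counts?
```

Initial: counts = {}, nums = [1, 4, 1, 1, 2, 3, 1, 1]
See 1: counts = {1: 1}
See 4: counts = {1: 1, 4: 1}
See 1: counts = {1: 2, 4: 1}
See 1: counts = {1: 3, 4: 1}
See 2: counts = {1: 3, 4: 1, 2: 1}
See 3: counts = {1: 3, 4: 1, 2: 1, 3: 1}
See 1: counts = {1: 4, 4: 1, 2: 1, 3: 1}
See 1: counts = {1: 5, 4: 1, 2: 1, 3: 1}

{1: 5, 4: 1, 2: 1, 3: 1}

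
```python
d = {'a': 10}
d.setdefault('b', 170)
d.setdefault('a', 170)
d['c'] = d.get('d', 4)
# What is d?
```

After line 1: d = {'a': 10}
After line 2 (setdefault adds 'b'=170): d = {'a': 10, 'b': 170}
After line 3 (setdefault 'a' no-op, already exists): d = {'a': 10, 'b': 170}
After line 4 (get('d', 4) returns default since 'd' not in d): d = {'a': 10, 'b': 170, 'c': 4}

{'a': 10, 'b': 170, 'c': 4}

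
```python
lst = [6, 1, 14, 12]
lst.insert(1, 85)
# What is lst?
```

[6, 85, 1, 14, 12]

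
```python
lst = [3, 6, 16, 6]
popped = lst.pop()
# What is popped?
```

6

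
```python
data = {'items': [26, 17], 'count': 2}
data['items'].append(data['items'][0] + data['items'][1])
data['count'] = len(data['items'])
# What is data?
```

After line 1: data = {'items': [26, 17], 'count': 2}
After line 2 (append 26 + 17 = 43): data = {'items': [26, 17, 43], 'count': 2}
After line 3 (count = len(items) = 3): data = {'items': [26, 17, 43], 'count': 3}

{'items': [26, 17, 43], 'count': 3}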